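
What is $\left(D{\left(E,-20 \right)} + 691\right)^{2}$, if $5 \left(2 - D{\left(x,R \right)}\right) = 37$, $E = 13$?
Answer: $\frac{11751184}{25} \approx 4.7005 \cdot 10^{5}$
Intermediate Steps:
$D{\left(x,R \right)} = - \frac{27}{5}$ ($D{\left(x,R \right)} = 2 - \frac{37}{5} = - \frac{27}{5}$)
$\left(D{\left(E,-20 \right)} + 691\right)^{2} = \left(- \frac{27}{5} + 691\right)^{2} = \left(\frac{3428}{5}\right)^{2} = \frac{11751184}{25}$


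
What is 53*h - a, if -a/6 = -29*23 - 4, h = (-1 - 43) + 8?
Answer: -5934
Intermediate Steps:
h = -36 (h = -44 + 8 = -36)
a = 4026 (a = -6*(-29*23 - 4) = -6*(-667 - 4) = -6*(-671) = 4026)
53*h - a = 53*(-36) - 1*4026 = -1908 - 4026 = -5934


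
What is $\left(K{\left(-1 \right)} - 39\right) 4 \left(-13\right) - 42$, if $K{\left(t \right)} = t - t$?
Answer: $1986$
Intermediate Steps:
$K{\left(t \right)} = 0$
$\left(K{\left(-1 \right)} - 39\right) 4 \left(-13\right) - 42 = \left(0 - 39\right) 4 \left(-13\right) - 42 = \left(0 - 39\right) \left(-52\right) - 42 = \left(-39\right) \left(-52\right) - 42 = 2028 - 42 = 1986$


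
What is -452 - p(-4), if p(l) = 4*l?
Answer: -436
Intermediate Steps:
-452 - p(-4) = -452 - 4*(-4) = -452 - 1*(-16) = -452 + 16 = -436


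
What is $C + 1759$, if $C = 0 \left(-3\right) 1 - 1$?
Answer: $1758$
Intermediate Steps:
$C = -1$ ($C = 0 \cdot 1 - 1 = 0 - 1 = -1$)
$C + 1759 = -1 + 1759 = 1758$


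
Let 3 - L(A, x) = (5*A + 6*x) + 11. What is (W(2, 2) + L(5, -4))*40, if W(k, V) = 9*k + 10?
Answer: 760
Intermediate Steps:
W(k, V) = 10 + 9*k
L(A, x) = -8 - 6*x - 5*A (L(A, x) = 3 - ((5*A + 6*x) + 11) = 3 - (11 + 5*A + 6*x) = 3 + (-11 - 6*x - 5*A) = -8 - 6*x - 5*A)
(W(2, 2) + L(5, -4))*40 = ((10 + 9*2) + (-8 - 6*(-4) - 5*5))*40 = ((10 + 18) + (-8 + 24 - 25))*40 = (28 - 9)*40 = 19*40 = 760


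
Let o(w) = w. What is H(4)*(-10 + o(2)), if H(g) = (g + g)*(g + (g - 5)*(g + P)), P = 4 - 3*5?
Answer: -704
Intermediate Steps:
P = -11 (P = 4 - 15 = -11)
H(g) = 2*g*(g + (-11 + g)*(-5 + g)) (H(g) = (g + g)*(g + (g - 5)*(g - 11)) = (2*g)*(g + (-5 + g)*(-11 + g)) = (2*g)*(g + (-11 + g)*(-5 + g)) = 2*g*(g + (-11 + g)*(-5 + g)))
H(4)*(-10 + o(2)) = (2*4*(55 + 4² - 15*4))*(-10 + 2) = (2*4*(55 + 16 - 60))*(-8) = (2*4*11)*(-8) = 88*(-8) = -704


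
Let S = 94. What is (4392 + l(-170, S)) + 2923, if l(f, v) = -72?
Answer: 7243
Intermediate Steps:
(4392 + l(-170, S)) + 2923 = (4392 - 72) + 2923 = 4320 + 2923 = 7243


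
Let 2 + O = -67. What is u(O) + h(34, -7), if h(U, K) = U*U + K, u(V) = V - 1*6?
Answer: 1074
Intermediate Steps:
O = -69 (O = -2 - 67 = -69)
u(V) = -6 + V (u(V) = V - 6 = -6 + V)
h(U, K) = K + U² (h(U, K) = U² + K = K + U²)
u(O) + h(34, -7) = (-6 - 69) + (-7 + 34²) = -75 + (-7 + 1156) = -75 + 1149 = 1074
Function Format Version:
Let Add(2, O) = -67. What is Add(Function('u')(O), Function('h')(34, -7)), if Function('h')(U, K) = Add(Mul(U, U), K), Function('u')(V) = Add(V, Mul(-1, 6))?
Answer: 1074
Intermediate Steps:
O = -69 (O = Add(-2, -67) = -69)
Function('u')(V) = Add(-6, V) (Function('u')(V) = Add(V, -6) = Add(-6, V))
Function('h')(U, K) = Add(K, Pow(U, 2)) (Function('h')(U, K) = Add(Pow(U, 2), K) = Add(K, Pow(U, 2)))
Add(Function('u')(O), Function('h')(34, -7)) = Add(Add(-6, -69), Add(-7, Pow(34, 2))) = Add(-75, Add(-7, 1156)) = Add(-75, 1149) = 1074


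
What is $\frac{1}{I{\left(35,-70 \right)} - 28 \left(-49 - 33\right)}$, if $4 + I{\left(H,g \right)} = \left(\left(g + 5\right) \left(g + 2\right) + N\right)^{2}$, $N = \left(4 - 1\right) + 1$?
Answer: $\frac{1}{19574068} \approx 5.1088 \cdot 10^{-8}$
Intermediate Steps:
$N = 4$ ($N = 3 + 1 = 4$)
$I{\left(H,g \right)} = -4 + \left(4 + \left(2 + g\right) \left(5 + g\right)\right)^{2}$ ($I{\left(H,g \right)} = -4 + \left(\left(g + 5\right) \left(g + 2\right) + 4\right)^{2} = -4 + \left(\left(5 + g\right) \left(2 + g\right) + 4\right)^{2} = -4 + \left(\left(2 + g\right) \left(5 + g\right) + 4\right)^{2} = -4 + \left(4 + \left(2 + g\right) \left(5 + g\right)\right)^{2}$)
$\frac{1}{I{\left(35,-70 \right)} - 28 \left(-49 - 33\right)} = \frac{1}{\left(-4 + \left(14 + \left(-70\right)^{2} + 7 \left(-70\right)\right)^{2}\right) - 28 \left(-49 - 33\right)} = \frac{1}{\left(-4 + \left(14 + 4900 - 490\right)^{2}\right) - -2296} = \frac{1}{\left(-4 + 4424^{2}\right) + 2296} = \frac{1}{\left(-4 + 19571776\right) + 2296} = \frac{1}{19571772 + 2296} = \frac{1}{19574068}$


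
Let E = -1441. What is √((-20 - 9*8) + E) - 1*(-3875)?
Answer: 3875 + I*√1533 ≈ 3875.0 + 39.154*I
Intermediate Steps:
√((-20 - 9*8) + E) - 1*(-3875) = √((-20 - 9*8) - 1441) - 1*(-3875) = √((-20 - 72) - 1441) + 3875 = √(-92 - 1441) + 3875 = √(-1533) + 3875 = I*√1533 + 3875 = 3875 + I*√1533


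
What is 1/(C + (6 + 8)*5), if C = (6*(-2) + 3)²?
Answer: 1/151 ≈ 0.0066225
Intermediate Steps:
C = 81 (C = (-12 + 3)² = (-9)² = 81)
1/(C + (6 + 8)*5) = 1/(81 + (6 + 8)*5) = 1/(81 + 14*5) = 1/(81 + 70) = 1/151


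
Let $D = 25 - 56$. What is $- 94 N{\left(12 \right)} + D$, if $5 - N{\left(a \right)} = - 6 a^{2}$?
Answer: $-81717$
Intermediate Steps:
$N{\left(a \right)} = 5 + 6 a^{2}$ ($N{\left(a \right)} = 5 - - 6 a^{2} = 5 + 6 a^{2}$)
$D = -31$ ($D = 25 - 56 = -31$)
$- 94 N{\left(12 \right)} + D = - 94 \left(5 + 6 \cdot 12^{2}\right) - 31 = - 94 \left(5 + 6 \cdot 144\right) - 31 = - 94 \left(5 + 864\right) - 31 = \left(-94\right) 869 - 31 = -81686 - 31 = -81717$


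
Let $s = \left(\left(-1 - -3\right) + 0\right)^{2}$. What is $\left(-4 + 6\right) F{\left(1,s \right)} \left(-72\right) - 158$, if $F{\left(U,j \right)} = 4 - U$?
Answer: $-590$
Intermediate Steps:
$s = 4$ ($s = \left(\left(-1 + 3\right) + 0\right)^{2} = \left(2 + 0\right)^{2} = 2^{2} = 4$)
$\left(-4 + 6\right) F{\left(1,s \right)} \left(-72\right) - 158 = \left(-4 + 6\right) \left(4 - 1\right) \left(-72\right) - 158 = 2 \left(4 - 1\right) \left(-72\right) - 158 = 2 \cdot 3 \left(-72\right) - 158 = 6 \left(-72\right) - 158 = -432 - 158 = -590$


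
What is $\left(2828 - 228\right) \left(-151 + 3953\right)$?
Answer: $9885200$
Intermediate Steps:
$\left(2828 - 228\right) \left(-151 + 3953\right) = \left(2828 - 228\right) 3802 = 2600 \cdot 3802 = 9885200$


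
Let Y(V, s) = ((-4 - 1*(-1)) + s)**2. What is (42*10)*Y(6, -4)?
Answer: 20580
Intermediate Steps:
Y(V, s) = (-3 + s)**2 (Y(V, s) = ((-4 + 1) + s)**2 = (-3 + s)**2)
(42*10)*Y(6, -4) = (42*10)*(-3 - 4)**2 = 420*(-7)**2 = 420*49 = 20580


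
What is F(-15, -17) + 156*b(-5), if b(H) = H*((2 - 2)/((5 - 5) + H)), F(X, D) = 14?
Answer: 14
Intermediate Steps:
b(H) = 0 (b(H) = H*(0/(0 + H)) = H*(0/H) = H*0 = 0)
F(-15, -17) + 156*b(-5) = 14 + 156*0 = 14 + 0 = 14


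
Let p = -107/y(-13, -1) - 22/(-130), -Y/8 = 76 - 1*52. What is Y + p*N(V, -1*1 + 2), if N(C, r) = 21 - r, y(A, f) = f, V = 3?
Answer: 25368/13 ≈ 1951.4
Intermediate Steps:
Y = -192 (Y = -8*(76 - 1*52) = -8*(76 - 52) = -8*24 = -192)
p = 6966/65 (p = -107/(-1) - 22/(-130) = -107*(-1) - 22*(-1/130) = 107 + 11/65 = 6966/65 ≈ 107.17)
Y + p*N(V, -1*1 + 2) = -192 + 6966*(21 - (-1*1 + 2))/65 = -192 + 6966*(21 - (-1 + 2))/65 = -192 + 6966*(21 - 1*1)/65 = -192 + 6966*(21 - 1)/65 = -192 + (6966/65)*20 = -192 + 27864/13 = 25368/13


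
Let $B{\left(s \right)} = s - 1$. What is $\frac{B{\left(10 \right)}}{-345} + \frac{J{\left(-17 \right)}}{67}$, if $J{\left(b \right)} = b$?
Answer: $- \frac{2156}{7705} \approx -0.27982$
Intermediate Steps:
$B{\left(s \right)} = -1 + s$
$\frac{B{\left(10 \right)}}{-345} + \frac{J{\left(-17 \right)}}{67} = \frac{-1 + 10}{-345} - \frac{17}{67} = 9 \left(- \frac{1}{345}\right) - \frac{17}{67} = - \frac{3}{115} - \frac{17}{67} = - \frac{2156}{7705}$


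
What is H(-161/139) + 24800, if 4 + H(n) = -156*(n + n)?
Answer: 3496876/139 ≈ 25157.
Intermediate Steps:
H(n) = -4 - 312*n (H(n) = -4 - 156*(n + n) = -4 - 312*n)
H(-161/139) + 24800 = (-4 - (-50232)/139) + 24800 = (-4 - 312*(-161/139)) + 24800 = (-4 + 50232/139) + 24800 = 49676/139 + 24800 = 3496876/139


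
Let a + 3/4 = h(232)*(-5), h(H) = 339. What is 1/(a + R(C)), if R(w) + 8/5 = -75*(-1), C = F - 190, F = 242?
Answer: -20/32447 ≈ -0.00061639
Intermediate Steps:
C = 52 (C = 242 - 190 = 52)
R(w) = 367/5 (R(w) = -8/5 - 75*(-1) = -8/5 + 75 = 367/5)
a = -6783/4 (a = -¾ + 339*(-5) = -¾ - 1695 = -6783/4 ≈ -1695.8)
1/(a + R(C)) = 1/(-6783/4 + 367/5) = 1/(-32447/20) = -20/32447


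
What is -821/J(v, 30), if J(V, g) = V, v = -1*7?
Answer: 821/7 ≈ 117.29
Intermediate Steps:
v = -7
-821/J(v, 30) = -821/(-7) = -821*(-⅐) = 821/7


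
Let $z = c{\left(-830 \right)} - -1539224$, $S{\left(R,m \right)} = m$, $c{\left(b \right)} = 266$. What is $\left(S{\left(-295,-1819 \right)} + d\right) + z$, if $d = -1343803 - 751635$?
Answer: $-557767$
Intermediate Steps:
$d = -2095438$
$z = 1539490$ ($z = 266 - -1539224 = 266 + 1539224 = 1539490$)
$\left(S{\left(-295,-1819 \right)} + d\right) + z = \left(-1819 - 2095438\right) + 1539490 = -2097257 + 1539490 = -557767$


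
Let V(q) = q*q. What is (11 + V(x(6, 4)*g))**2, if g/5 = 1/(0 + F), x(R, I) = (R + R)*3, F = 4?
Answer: 4145296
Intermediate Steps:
x(R, I) = 6*R (x(R, I) = (2*R)*3 = 6*R)
g = 5/4 (g = 5/(0 + 4) = 5/4 ≈ 1.2500)
V(q) = q**2
(11 + V(x(6, 4)*g))**2 = (11 + ((6*6)*(5/4))**2)**2 = (11 + (36*(5/4))**2)**2 = (11 + 45**2)**2 = (11 + 2025)**2 = 2036**2 = 4145296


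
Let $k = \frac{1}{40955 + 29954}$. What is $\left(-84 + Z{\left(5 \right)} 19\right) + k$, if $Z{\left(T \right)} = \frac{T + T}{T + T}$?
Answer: $- \frac{4609084}{70909} \approx -65.0$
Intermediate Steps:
$Z{\left(T \right)} = 1$ ($Z{\left(T \right)} = \frac{2 T}{2 T} = 2 T \frac{1}{2 T} = 1$)
$k = \frac{1}{70909} \approx 1.4103 \cdot 10^{-5}$
$\left(-84 + Z{\left(5 \right)} 19\right) + k = \left(-84 + 1 \cdot 19\right) + \frac{1}{70909} = \left(-84 + 19\right) + \frac{1}{70909} = -65 + \frac{1}{70909} = - \frac{4609084}{70909}$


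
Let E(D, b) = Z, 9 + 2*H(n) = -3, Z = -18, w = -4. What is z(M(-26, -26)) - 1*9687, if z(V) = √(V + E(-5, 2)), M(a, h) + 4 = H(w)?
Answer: -9687 + 2*I*√7 ≈ -9687.0 + 5.2915*I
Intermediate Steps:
H(n) = -6 (H(n) = -9/2 + (½)*(-3) = -9/2 - 3/2 = -6)
E(D, b) = -18
M(a, h) = -10 (M(a, h) = -4 - 6 = -10)
z(V) = √(-18 + V) (z(V) = √(V - 18) = √(-18 + V))
z(M(-26, -26)) - 1*9687 = √(-18 - 10) - 1*9687 = √(-28) - 9687 = 2*I*√7 - 9687 = -9687 + 2*I*√7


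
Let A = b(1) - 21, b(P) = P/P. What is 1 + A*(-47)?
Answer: 941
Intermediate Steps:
b(P) = 1
A = -20 (A = 1 - 21 = -20)
1 + A*(-47) = 1 - 20*(-47) = 1 + 940 = 941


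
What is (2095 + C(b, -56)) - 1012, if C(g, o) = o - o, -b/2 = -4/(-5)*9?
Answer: 1083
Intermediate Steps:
b = -72/5 (b = -2*(-4/(-5))*9 = -2*(-4*(-1/5))*9 = -8*9/5 = -2*36/5 = -72/5 ≈ -14.400)
C(g, o) = 0
(2095 + C(b, -56)) - 1012 = (2095 + 0) - 1012 = 2095 - 1012 = 1083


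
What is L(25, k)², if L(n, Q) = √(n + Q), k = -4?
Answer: 21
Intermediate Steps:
L(n, Q) = √(Q + n)
L(25, k)² = (√(-4 + 25))² = (√21)² = 21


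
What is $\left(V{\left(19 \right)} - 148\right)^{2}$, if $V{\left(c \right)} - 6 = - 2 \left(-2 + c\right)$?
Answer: $30976$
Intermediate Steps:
$V{\left(c \right)} = 10 - 2 c$ ($V{\left(c \right)} = 6 - 2 \left(-2 + c\right) = 6 - \left(-4 + 2 c\right) = 10 - 2 c$)
$\left(V{\left(19 \right)} - 148\right)^{2} = \left(\left(10 - 38\right) - 148\right)^{2} = \left(-28 - 148\right)^{2} = \left(-176\right)^{2} = 30976$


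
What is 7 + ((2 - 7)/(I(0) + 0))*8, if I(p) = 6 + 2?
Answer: 2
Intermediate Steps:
I(p) = 8
7 + ((2 - 7)/(I(0) + 0))*8 = 7 + ((2 - 7)/(8 + 0))*8 = 7 - 5/8*8 = 7 - 5 = 2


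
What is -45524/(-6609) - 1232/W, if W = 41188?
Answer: 66675008/9721839 ≈ 6.8583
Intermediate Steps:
-45524/(-6609) - 1232/W = -45524/(-6609) - 1232/41188 = -45524*(-1/6609) - 1232*1/41188 = 45524/6609 - 44/1471 = 66675008/9721839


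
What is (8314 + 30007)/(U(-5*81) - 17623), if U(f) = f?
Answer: -38321/18028 ≈ -2.1256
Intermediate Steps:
(8314 + 30007)/(U(-5*81) - 17623) = (8314 + 30007)/(-5*81 - 17623) = 38321/(-405 - 17623) = 38321/(-18028) = 38321*(-1/18028) = -38321/18028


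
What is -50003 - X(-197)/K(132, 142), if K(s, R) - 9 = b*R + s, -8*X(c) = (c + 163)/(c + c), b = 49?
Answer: -559434764055/11188024 ≈ -50003.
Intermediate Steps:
X(c) = -(163 + c)/(16*c) (X(c) = -(c + 163)/(8*(c + c)) = -(163 + c)/(8*(2*c)) = -(163 + c)*1/(2*c)/8 = -(163 + c)/(16*c))
K(s, R) = 9 + s + 49*R (K(s, R) = 9 + (49*R + s) = 9 + (s + 49*R) = 9 + s + 49*R)
-50003 - X(-197)/K(132, 142) = -50003 - (1/16)*(-163 - 1*(-197))/(-197)/(9 + 132 + 49*142) = -50003 - (1/16)*(-1/197)*(-163 + 197)/(9 + 132 + 6958) = -50003 - (1/16)*(-1/197)*34/7099 = -50003 - (-17)/(1576*7099) = -50003 - 1*(-17/11188024) = -50003 + 17/11188024 = -559434764055/11188024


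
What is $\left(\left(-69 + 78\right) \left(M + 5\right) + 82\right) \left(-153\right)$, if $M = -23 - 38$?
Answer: $64566$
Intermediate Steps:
$M = -61$
$\left(\left(-69 + 78\right) \left(M + 5\right) + 82\right) \left(-153\right) = \left(\left(-69 + 78\right) \left(-61 + 5\right) + 82\right) \left(-153\right) = \left(9 \left(-56\right) + 82\right) \left(-153\right) = \left(-504 + 82\right) \left(-153\right) = \left(-422\right) \left(-153\right) = 64566$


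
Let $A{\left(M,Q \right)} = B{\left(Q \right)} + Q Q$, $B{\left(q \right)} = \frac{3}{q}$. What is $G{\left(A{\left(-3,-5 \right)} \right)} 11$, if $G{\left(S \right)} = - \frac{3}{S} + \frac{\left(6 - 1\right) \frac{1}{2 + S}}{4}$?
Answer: $- \frac{2435}{2928} \approx -0.83163$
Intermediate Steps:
$A{\left(M,Q \right)} = Q^{2} + \frac{3}{Q}$ ($A{\left(M,Q \right)} = \frac{3}{Q} + Q Q = \frac{3}{Q} + Q^{2} = Q^{2} + \frac{3}{Q}$)
$G{\left(S \right)} = - \frac{3}{S} + \frac{5}{4 \left(2 + S\right)}$ ($G{\left(S \right)} = - \frac{3}{S} + \frac{5}{2 + S} \frac{1}{4} = - \frac{3}{S} + \frac{5}{4 \left(2 + S\right)}$)
$G{\left(A{\left(-3,-5 \right)} \right)} 11 = \frac{-24 - 7 \frac{3 + \left(-5\right)^{3}}{-5}}{4 \frac{3 + \left(-5\right)^{3}}{-5} \left(2 + \frac{3 + \left(-5\right)^{3}}{-5}\right)} 11 = \frac{-24 - 7 \left(- \frac{3 - 125}{5}\right)}{4 \left(- \frac{3 - 125}{5}\right) \left(2 - \frac{3 - 125}{5}\right)} 11 = \frac{-24 - 7 \left(\left(- \frac{1}{5}\right) \left(-122\right)\right)}{4 \left(\left(- \frac{1}{5}\right) \left(-122\right)\right) \left(2 - - \frac{122}{5}\right)} 11 = \frac{-24 - \frac{854}{5}}{4 \cdot \frac{122}{5} \left(2 + \frac{122}{5}\right)} 11 = \frac{1}{4} \cdot \frac{5}{122} \frac{1}{\frac{132}{5}} \left(-24 - \frac{854}{5}\right) 11 = \frac{1}{4} \cdot \frac{5}{122} \cdot \frac{5}{132} \left(- \frac{974}{5}\right) 11 = \left(- \frac{2435}{32208}\right) 11 = - \frac{2435}{2928}$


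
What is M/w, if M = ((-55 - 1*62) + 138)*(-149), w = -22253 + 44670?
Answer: -3129/22417 ≈ -0.13958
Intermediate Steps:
w = 22417
M = -3129 (M = ((-55 - 62) + 138)*(-149) = (-117 + 138)*(-149) = 21*(-149) = -3129)
M/w = -3129/22417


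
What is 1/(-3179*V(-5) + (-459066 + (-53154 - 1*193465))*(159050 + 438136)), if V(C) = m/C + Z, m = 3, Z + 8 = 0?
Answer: -5/2107125875353 ≈ -2.3729e-12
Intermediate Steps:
Z = -8 (Z = -8 + 0 = -8)
V(C) = -8 + 3/C (V(C) = 3/C - 8 = -8 + 3/C)
1/(-3179*V(-5) + (-459066 + (-53154 - 1*193465))*(159050 + 438136)) = 1/(-3179*(-8 + 3/(-5)) + (-459066 + (-53154 - 1*193465))*(159050 + 438136)) = 1/(-3179*(-8 + 3*(-⅕)) + (-459066 + (-53154 - 193465))*597186) = 1/(-3179*(-8 - ⅗) + (-459066 - 246619)*597186) = 1/(-3179*(-43/5) - 705685*597186) = 1/(136697/5 - 421425202410) = 1/(-2107125875353/5) = -5/2107125875353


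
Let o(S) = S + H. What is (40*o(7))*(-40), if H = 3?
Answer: -16000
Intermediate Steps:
o(S) = 3 + S (o(S) = S + 3 = 3 + S)
(40*o(7))*(-40) = (40*(3 + 7))*(-40) = (40*10)*(-40) = 400*(-40) = -16000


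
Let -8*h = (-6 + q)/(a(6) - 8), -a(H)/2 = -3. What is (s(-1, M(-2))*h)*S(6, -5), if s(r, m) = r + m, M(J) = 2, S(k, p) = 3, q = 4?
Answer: -3/8 ≈ -0.37500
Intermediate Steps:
a(H) = 6 (a(H) = -2*(-3) = 6)
h = -1/8 (h = -(-6 + 4)/(8*(6 - 8)) = -(-1)/(4*(-2)) = -(-1)*(-1)/(4*2) = -1/8*1 = -1/8 ≈ -0.12500)
s(r, m) = m + r
(s(-1, M(-2))*h)*S(6, -5) = ((2 - 1)*(-1/8))*3 = (1*(-1/8))*3 = -1/8*3 = -3/8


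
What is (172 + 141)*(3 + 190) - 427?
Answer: 59982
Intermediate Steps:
(172 + 141)*(3 + 190) - 427 = 313*193 - 427 = 60409 - 427 = 59982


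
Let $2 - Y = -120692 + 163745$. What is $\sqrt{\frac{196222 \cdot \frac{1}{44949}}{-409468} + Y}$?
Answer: $\frac{i \sqrt{3645887431903123200860982}}{9202588566} \approx 207.49 i$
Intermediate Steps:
$Y = -43051$ ($Y = 2 - \left(-120692 + 163745\right) = 2 - 43053 = -43051$)
$\sqrt{\frac{196222 \cdot \frac{1}{44949}}{-409468} + Y} = \sqrt{\frac{196222 \cdot \frac{1}{44949}}{-409468} - 43051} = \sqrt{196222 \cdot \frac{1}{44949} \left(- \frac{1}{409468}\right) - 43051} = \sqrt{\frac{196222}{44949} \left(- \frac{1}{409468}\right) - 43051} = \sqrt{- \frac{98111}{9202588566} - 43051} = \sqrt{- \frac{396180640452977}{9202588566}} = \frac{i \sqrt{3645887431903123200860982}}{9202588566}$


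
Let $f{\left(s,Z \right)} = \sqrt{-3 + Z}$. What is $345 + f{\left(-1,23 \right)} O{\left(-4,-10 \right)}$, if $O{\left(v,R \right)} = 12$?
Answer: $345 + 24 \sqrt{5} \approx 398.67$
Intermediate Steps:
$345 + f{\left(-1,23 \right)} O{\left(-4,-10 \right)} = 345 + \sqrt{-3 + 23} \cdot 12 = 345 + \sqrt{20} \cdot 12 = 345 + 2 \sqrt{5} \cdot 12 = 345 + 24 \sqrt{5}$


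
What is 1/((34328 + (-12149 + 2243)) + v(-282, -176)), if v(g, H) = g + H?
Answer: 1/23964 ≈ 4.1729e-5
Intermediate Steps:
v(g, H) = H + g
1/((34328 + (-12149 + 2243)) + v(-282, -176)) = 1/((34328 + (-12149 + 2243)) + (-176 - 282)) = 1/((34328 - 9906) - 458) = 1/(24422 - 458) = 1/23964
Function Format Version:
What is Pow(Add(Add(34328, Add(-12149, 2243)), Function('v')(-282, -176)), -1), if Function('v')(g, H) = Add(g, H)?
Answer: Rational(1, 23964) ≈ 4.1729e-5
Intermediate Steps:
Function('v')(g, H) = Add(H, g)
Pow(Add(Add(34328, Add(-12149, 2243)), Function('v')(-282, -176)), -1) = Pow(Add(Add(34328, Add(-12149, 2243)), Add(-176, -282)), -1) = Pow(Add(Add(34328, -9906), -458), -1) = Pow(Add(24422, -458), -1) = Pow(23964, -1) = Rational(1, 23964)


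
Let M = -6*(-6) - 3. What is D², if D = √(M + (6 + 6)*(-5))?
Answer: -27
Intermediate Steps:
M = 33 (M = 36 - 3 = 33)
D = 3*I*√3 (D = √(33 + (6 + 6)*(-5)) = √(33 + 12*(-5)) = √(33 - 60) = √(-27) = 3*I*√3 ≈ 5.1962*I)
D² = (3*I*√3)² = -27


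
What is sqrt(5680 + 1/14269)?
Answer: sqrt(1156472784749)/14269 ≈ 75.366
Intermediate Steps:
sqrt(5680 + 1/14269) = sqrt(81047921/14269) = sqrt(1156472784749)/14269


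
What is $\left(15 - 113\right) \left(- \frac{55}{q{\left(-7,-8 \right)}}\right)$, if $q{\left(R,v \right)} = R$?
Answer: $-770$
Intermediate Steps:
$\left(15 - 113\right) \left(- \frac{55}{q{\left(-7,-8 \right)}}\right) = \left(15 - 113\right) \left(- \frac{55}{-7}\right) = - 98 \left(\left(-55\right) \left(- \frac{1}{7}\right)\right) = \left(-98\right) \frac{55}{7} = -770$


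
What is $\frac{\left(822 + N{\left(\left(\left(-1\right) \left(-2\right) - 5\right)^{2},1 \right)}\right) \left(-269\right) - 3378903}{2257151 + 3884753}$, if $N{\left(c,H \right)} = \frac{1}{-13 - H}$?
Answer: $- \frac{50400025}{85986656} \approx -0.58614$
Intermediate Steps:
$\frac{\left(822 + N{\left(\left(\left(-1\right) \left(-2\right) - 5\right)^{2},1 \right)}\right) \left(-269\right) - 3378903}{2257151 + 3884753} = \frac{\left(822 - \frac{1}{13 + 1}\right) \left(-269\right) - 3378903}{2257151 + 3884753} = \frac{\left(822 - \frac{1}{14}\right) \left(-269\right) - 3378903}{6141904} = \left(\left(822 - \frac{1}{14}\right) \left(-269\right) - 3378903\right) \frac{1}{6141904} = \left(\frac{11507}{14} \left(-269\right) - 3378903\right) \frac{1}{6141904} = \left(- \frac{3095383}{14} - 3378903\right) \frac{1}{6141904} = \left(- \frac{50400025}{14}\right) \frac{1}{6141904} = - \frac{50400025}{85986656}$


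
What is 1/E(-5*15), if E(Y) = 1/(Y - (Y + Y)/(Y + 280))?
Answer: -3045/41 ≈ -74.268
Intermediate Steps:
E(Y) = 1/(Y - 2*Y/(280 + Y))
1/E(-5*15) = 1/((280 - 5*15)/(((-5*15))*(278 - 5*15))) = 1/((280 - 75)/((-75)*(278 - 75))) = 1/(-1/75*205/203) = 1/(-1/75*1/203*205) = 1/(-41/3045) = -3045/41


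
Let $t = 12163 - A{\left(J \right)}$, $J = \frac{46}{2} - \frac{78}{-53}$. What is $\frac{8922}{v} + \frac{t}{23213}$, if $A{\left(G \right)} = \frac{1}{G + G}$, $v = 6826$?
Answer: $\frac{376299757239}{205512163586} \approx 1.831$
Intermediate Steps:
$J = \frac{1297}{53}$ ($J = 46 \cdot \frac{1}{2} - - \frac{78}{53} = 23 + \frac{78}{53} = \frac{1297}{53} \approx 24.472$)
$A{\left(G \right)} = \frac{1}{2 G}$
$t = \frac{31550769}{2594}$ ($t = 12163 - \frac{1}{2 \cdot \frac{1297}{53}} = 12163 - \frac{1}{2} \cdot \frac{53}{1297} = 12163 - \frac{53}{2594} = \frac{31550769}{2594} \approx 12163.0$)
$\frac{8922}{v} + \frac{t}{23213} = \frac{8922}{6826} + \frac{31550769}{2594 \cdot 23213} = 8922 \cdot \frac{1}{6826} + \frac{31550769}{2594} \cdot \frac{1}{23213} = \frac{4461}{3413} + \frac{31550769}{60214522} = \frac{376299757239}{205512163586}$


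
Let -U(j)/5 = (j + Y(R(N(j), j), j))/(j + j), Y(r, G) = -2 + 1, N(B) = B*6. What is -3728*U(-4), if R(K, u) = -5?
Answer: 11650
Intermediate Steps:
N(B) = 6*B
Y(r, G) = -1
U(j) = -5*(-1 + j)/(2*j) (U(j) = -5*(j - 1)/(j + j) = -5*(-1 + j)/(2*j))
-3728*U(-4) = -9320*(1 - 1*(-4))/(-4) = -9320*(-1)*(1 + 4)/4 = -9320*(-1)*5/4 = -3728*(-25/8) = 11650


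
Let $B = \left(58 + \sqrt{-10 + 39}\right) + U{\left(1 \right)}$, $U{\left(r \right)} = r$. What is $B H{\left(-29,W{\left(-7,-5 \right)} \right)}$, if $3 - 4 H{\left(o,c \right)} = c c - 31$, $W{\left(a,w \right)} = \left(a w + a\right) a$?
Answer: $- \frac{1132269}{2} - \frac{19191 \sqrt{29}}{2} \approx -6.1781 \cdot 10^{5}$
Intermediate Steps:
$W{\left(a,w \right)} = a \left(a + a w\right)$ ($W{\left(a,w \right)} = \left(a + a w\right) a = a \left(a + a w\right)$)
$H{\left(o,c \right)} = \frac{17}{2} - \frac{c^{2}}{4}$ ($H{\left(o,c \right)} = \frac{3}{4} - \frac{c c - 31}{4} = \frac{3}{4} - \frac{c^{2} - 31}{4} = \frac{3}{4} - \frac{-31 + c^{2}}{4} = \frac{3}{4} - \left(- \frac{31}{4} + \frac{c^{2}}{4}\right) = \frac{17}{2} - \frac{c^{2}}{4}$)
$B = 59 + \sqrt{29}$ ($B = \left(58 + \sqrt{-10 + 39}\right) + 1 = \left(58 + \sqrt{29}\right) + 1 = 59 + \sqrt{29} \approx 64.385$)
$B H{\left(-29,W{\left(-7,-5 \right)} \right)} = \left(59 + \sqrt{29}\right) \left(\frac{17}{2} - \frac{\left(\left(-7\right)^{2} \left(1 - 5\right)\right)^{2}}{4}\right) = \left(59 + \sqrt{29}\right) \left(\frac{17}{2} - \frac{\left(49 \left(-4\right)\right)^{2}}{4}\right) = \left(59 + \sqrt{29}\right) \left(\frac{17}{2} - \frac{\left(-196\right)^{2}}{4}\right) = \left(59 + \sqrt{29}\right) \left(\frac{17}{2} - 9604\right) = \left(59 + \sqrt{29}\right) \left(- \frac{19191}{2}\right) = - \frac{1132269}{2} - \frac{19191 \sqrt{29}}{2}$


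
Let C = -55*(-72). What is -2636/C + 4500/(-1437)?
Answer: -1800661/474210 ≈ -3.7972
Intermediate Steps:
C = 3960
-2636/C + 4500/(-1437) = -2636/3960 + 4500/(-1437) = -2636*1/3960 + 4500*(-1/1437) = -659/990 - 1500/479 = -1800661/474210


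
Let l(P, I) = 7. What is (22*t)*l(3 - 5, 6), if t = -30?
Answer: -4620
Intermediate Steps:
(22*t)*l(3 - 5, 6) = (22*(-30))*7 = -660*7 = -4620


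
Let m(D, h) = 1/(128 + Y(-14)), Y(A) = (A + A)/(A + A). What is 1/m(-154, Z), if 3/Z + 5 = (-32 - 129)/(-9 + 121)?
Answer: 129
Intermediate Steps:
Z = -48/103 (Z = 3/(-5 + (-32 - 129)/(-9 + 121)) = 3/(-5 - 161/112) = 3/(-5 - 161*1/112) = 3/(-5 - 23/16) = 3/(-103/16) = 3*(-16/103) = -48/103 ≈ -0.46602)
Y(A) = 1 (Y(A) = (2*A)/((2*A)) = (2*A)*(1/(2*A)) = 1)
m(D, h) = 1/129 (m(D, h) = 1/(128 + 1) = 1/129)
1/m(-154, Z) = 1/(1/129) = 129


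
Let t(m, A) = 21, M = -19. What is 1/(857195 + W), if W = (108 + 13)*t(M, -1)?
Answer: 1/859736 ≈ 1.1631e-6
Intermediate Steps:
W = 2541 (W = (108 + 13)*21 = 121*21 = 2541)
1/(857195 + W) = 1/(857195 + 2541) = 1/859736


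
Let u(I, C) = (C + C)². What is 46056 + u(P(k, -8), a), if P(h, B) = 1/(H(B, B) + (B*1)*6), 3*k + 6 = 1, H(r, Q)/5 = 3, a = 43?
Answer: 53452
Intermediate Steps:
H(r, Q) = 15 (H(r, Q) = 5*3 = 15)
k = -5/3 (k = -2 + (⅓)*1 = -2 + ⅓ = -5/3 ≈ -1.6667)
P(h, B) = 1/(15 + 6*B) (P(h, B) = 1/(15 + (B*1)*6) = 1/(15 + B*6) = 1/(15 + 6*B))
u(I, C) = 4*C² (u(I, C) = (2*C)² = 4*C²)
46056 + u(P(k, -8), a) = 46056 + 4*43² = 46056 + 4*1849 = 46056 + 7396 = 53452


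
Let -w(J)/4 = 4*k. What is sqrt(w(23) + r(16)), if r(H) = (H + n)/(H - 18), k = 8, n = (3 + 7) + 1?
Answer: I*sqrt(566)/2 ≈ 11.895*I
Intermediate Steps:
n = 11 (n = 10 + 1 = 11)
r(H) = (11 + H)/(-18 + H) (r(H) = (H + 11)/(H - 18) = (11 + H)/(-18 + H))
w(J) = -128 (w(J) = -16*8 = -4*32 = -128)
sqrt(w(23) + r(16)) = sqrt(-128 + (11 + 16)/(-18 + 16)) = sqrt(-128 + 27/(-2)) = sqrt(-128 - 1/2*27) = sqrt(-128 - 27/2) = sqrt(-283/2) = I*sqrt(566)/2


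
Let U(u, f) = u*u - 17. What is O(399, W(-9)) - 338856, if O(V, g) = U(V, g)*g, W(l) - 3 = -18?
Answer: -2726616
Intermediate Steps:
W(l) = -15 (W(l) = 3 - 18 = -15)
U(u, f) = -17 + u² (U(u, f) = u² - 17 = -17 + u²)
O(V, g) = g*(-17 + V²) (O(V, g) = (-17 + V²)*g = g*(-17 + V²))
O(399, W(-9)) - 338856 = -15*(-17 + 399²) - 338856 = -15*(-17 + 159201) - 338856 = -15*159184 - 338856 = -2387760 - 338856 = -2726616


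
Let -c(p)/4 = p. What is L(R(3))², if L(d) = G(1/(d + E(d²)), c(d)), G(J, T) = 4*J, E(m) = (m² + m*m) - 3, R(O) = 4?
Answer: 16/263169 ≈ 6.0797e-5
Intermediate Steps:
c(p) = -4*p
E(m) = -3 + 2*m² (E(m) = (m² + m²) - 3 = 2*m² - 3 = -3 + 2*m²)
L(d) = 4/(-3 + d + 2*d⁴) (L(d) = 4/(d + (-3 + 2*(d²)²)) = 4/(d + (-3 + 2*d⁴)) = 4/(-3 + d + 2*d⁴))
L(R(3))² = (4/(-3 + 4 + 2*4⁴))² = (4/(-3 + 4 + 2*256))² = (4/(-3 + 4 + 512))² = (4/513)² = 16/263169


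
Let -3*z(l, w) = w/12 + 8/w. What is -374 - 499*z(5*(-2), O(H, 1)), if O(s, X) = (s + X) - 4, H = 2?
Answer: -61867/36 ≈ -1718.5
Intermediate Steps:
O(s, X) = -4 + X + s (O(s, X) = (X + s) - 4 = -4 + X + s)
z(l, w) = -8/(3*w) - w/36 (z(l, w) = -(w/12 + 8/w)/3 = -(8/w + w/12)/3 = -8/(3*w) - w/36)
-374 - 499*z(5*(-2), O(H, 1)) = -374 - 499*(-96 - (-4 + 1 + 2)²)/(36*(-4 + 1 + 2)) = -374 - 499*(-96 - 1*(-1)²)/(36*(-1)) = -374 - 499*(-1)*(-96 - 1*1)/36 = -374 - 499*(-1)*(-96 - 1)/36 = -374 - 499*(-1)*(-97)/36 = -374 - 499*97/36 = -374 - 48403/36 = -61867/36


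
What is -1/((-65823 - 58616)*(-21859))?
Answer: -1/2720112101 ≈ -3.6763e-10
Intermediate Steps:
-1/((-65823 - 58616)*(-21859)) = -(-1)/((-124439)*21859) = -(-1)*(-1)/(124439*21859) = -1*1/2720112101 = -1/2720112101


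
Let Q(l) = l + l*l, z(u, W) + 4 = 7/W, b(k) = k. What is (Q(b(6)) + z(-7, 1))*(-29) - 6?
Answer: -1311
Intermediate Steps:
z(u, W) = -4 + 7/W
Q(l) = l + l²
(Q(b(6)) + z(-7, 1))*(-29) - 6 = (6*(1 + 6) + (-4 + 7/1))*(-29) - 6 = (6*7 + (-4 + 7*1))*(-29) - 6 = (42 + (-4 + 7))*(-29) - 6 = (42 + 3)*(-29) - 6 = 45*(-29) - 6 = -1305 - 6 = -1311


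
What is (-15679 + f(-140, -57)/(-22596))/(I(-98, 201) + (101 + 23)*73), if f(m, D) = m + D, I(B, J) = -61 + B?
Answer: -354282487/200946228 ≈ -1.7631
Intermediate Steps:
f(m, D) = D + m
(-15679 + f(-140, -57)/(-22596))/(I(-98, 201) + (101 + 23)*73) = (-15679 + (-57 - 140)/(-22596))/((-61 - 98) + (101 + 23)*73) = (-15679 - 197*(-1/22596))/(-159 + 124*73) = (-15679 + 197/22596)/(-159 + 9052) = -354282487/22596/8893 = -354282487/22596*1/8893 = -354282487/200946228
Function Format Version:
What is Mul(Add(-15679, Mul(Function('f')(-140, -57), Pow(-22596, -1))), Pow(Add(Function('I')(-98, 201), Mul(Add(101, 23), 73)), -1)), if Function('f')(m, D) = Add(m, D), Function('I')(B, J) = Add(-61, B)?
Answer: Rational(-354282487, 200946228) ≈ -1.7631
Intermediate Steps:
Function('f')(m, D) = Add(D, m)
Mul(Add(-15679, Mul(Function('f')(-140, -57), Pow(-22596, -1))), Pow(Add(Function('I')(-98, 201), Mul(Add(101, 23), 73)), -1)) = Mul(Add(-15679, Mul(Add(-57, -140), Pow(-22596, -1))), Pow(Add(Add(-61, -98), Mul(Add(101, 23), 73)), -1)) = Mul(Add(-15679, Mul(-197, Rational(-1, 22596))), Pow(Add(-159, Mul(124, 73)), -1)) = Mul(Add(-15679, Rational(197, 22596)), Pow(Add(-159, 9052), -1)) = Mul(Rational(-354282487, 22596), Pow(8893, -1)) = Mul(Rational(-354282487, 22596), Rational(1, 8893)) = Rational(-354282487, 200946228)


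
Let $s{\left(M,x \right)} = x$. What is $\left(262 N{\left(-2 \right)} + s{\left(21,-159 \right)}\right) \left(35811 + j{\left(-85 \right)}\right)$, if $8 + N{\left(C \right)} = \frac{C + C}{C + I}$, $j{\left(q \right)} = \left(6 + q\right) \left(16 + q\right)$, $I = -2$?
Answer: $-82235166$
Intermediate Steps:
$N{\left(C \right)} = -8 + \frac{2 C}{-2 + C}$ ($N{\left(C \right)} = -8 + \frac{C + C}{C - 2} = -8 + \frac{2 C}{-2 + C}$)
$\left(262 N{\left(-2 \right)} + s{\left(21,-159 \right)}\right) \left(35811 + j{\left(-85 \right)}\right) = \left(262 \frac{2 \left(8 - -6\right)}{-2 - 2} - 159\right) \left(35811 + \left(96 + \left(-85\right)^{2} + 22 \left(-85\right)\right)\right) = \left(262 \frac{2 \left(8 + 6\right)}{-4} - 159\right) \left(35811 + \left(96 + 7225 - 1870\right)\right) = \left(262 \cdot 2 \left(- \frac{1}{4}\right) 14 - 159\right) \left(35811 + 5451\right) = \left(262 \left(-7\right) - 159\right) 41262 = \left(-1834 - 159\right) 41262 = \left(-1993\right) 41262 = -82235166$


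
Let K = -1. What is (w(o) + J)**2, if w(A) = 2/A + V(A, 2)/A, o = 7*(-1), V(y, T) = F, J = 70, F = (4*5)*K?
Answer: 258064/49 ≈ 5266.6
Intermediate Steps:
F = -20 (F = (4*5)*(-1) = 20*(-1) = -20)
V(y, T) = -20
o = -7
w(A) = -18/A (w(A) = 2/A - 20/A = -18/A)
(w(o) + J)**2 = (-18/(-7) + 70)**2 = (-18*(-1/7) + 70)**2 = (18/7 + 70)**2 = (508/7)**2 = 258064/49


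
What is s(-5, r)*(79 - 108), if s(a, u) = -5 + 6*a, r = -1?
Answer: 1015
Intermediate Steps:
s(-5, r)*(79 - 108) = (-5 + 6*(-5))*(79 - 108) = (-5 - 30)*(-29) = -35*(-29) = 1015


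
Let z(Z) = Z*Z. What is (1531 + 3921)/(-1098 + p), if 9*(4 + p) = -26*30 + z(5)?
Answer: -49068/10673 ≈ -4.5974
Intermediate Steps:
z(Z) = Z**2
p = -791/9 (p = -4 + (-26*30 + 5**2)/9 = -4 + (-780 + 25)/9 = -4 + (1/9)*(-755) = -4 - 755/9 = -791/9 ≈ -87.889)
(1531 + 3921)/(-1098 + p) = (1531 + 3921)/(-1098 - 791/9) = 5452/(-10673/9) = 5452*(-9/10673) = -49068/10673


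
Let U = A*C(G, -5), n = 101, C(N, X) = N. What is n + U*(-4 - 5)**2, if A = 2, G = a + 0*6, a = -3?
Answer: -385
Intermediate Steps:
G = -3 (G = -3 + 0*6 = -3 + 0 = -3)
U = -6 (U = 2*(-3) = -6)
n + U*(-4 - 5)**2 = 101 - 6*(-4 - 5)**2 = 101 - 6*(-9)**2 = 101 - 6*81 = 101 - 486 = -385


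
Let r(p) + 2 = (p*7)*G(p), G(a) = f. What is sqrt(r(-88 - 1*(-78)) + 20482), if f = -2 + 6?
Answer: 10*sqrt(202) ≈ 142.13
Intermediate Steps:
f = 4
G(a) = 4
r(p) = -2 + 28*p (r(p) = -2 + (p*7)*4 = -2 + (7*p)*4 = -2 + 28*p)
sqrt(r(-88 - 1*(-78)) + 20482) = sqrt((-2 + 28*(-88 - 1*(-78))) + 20482) = sqrt((-2 + 28*(-88 + 78)) + 20482) = sqrt((-2 + 28*(-10)) + 20482) = sqrt((-2 - 280) + 20482) = sqrt(-282 + 20482) = sqrt(20200) = 10*sqrt(202)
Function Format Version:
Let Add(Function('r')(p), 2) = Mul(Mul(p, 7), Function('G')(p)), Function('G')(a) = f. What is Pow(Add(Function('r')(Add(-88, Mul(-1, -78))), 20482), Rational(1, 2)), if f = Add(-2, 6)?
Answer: Mul(10, Pow(202, Rational(1, 2))) ≈ 142.13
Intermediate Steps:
f = 4
Function('G')(a) = 4
Function('r')(p) = Add(-2, Mul(28, p)) (Function('r')(p) = Add(-2, Mul(Mul(p, 7), 4)) = Add(-2, Mul(Mul(7, p), 4)) = Add(-2, Mul(28, p)))
Pow(Add(Function('r')(Add(-88, Mul(-1, -78))), 20482), Rational(1, 2)) = Pow(Add(Add(-2, Mul(28, Add(-88, Mul(-1, -78)))), 20482), Rational(1, 2)) = Pow(Add(Add(-2, Mul(28, Add(-88, 78))), 20482), Rational(1, 2)) = Pow(Add(Add(-2, Mul(28, -10)), 20482), Rational(1, 2)) = Pow(Add(Add(-2, -280), 20482), Rational(1, 2)) = Pow(Add(-282, 20482), Rational(1, 2)) = Pow(20200, Rational(1, 2)) = Mul(10, Pow(202, Rational(1, 2)))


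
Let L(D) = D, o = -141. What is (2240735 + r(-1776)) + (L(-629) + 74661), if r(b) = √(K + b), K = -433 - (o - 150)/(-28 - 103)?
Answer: 2314767 + I*√37946770/131 ≈ 2.3148e+6 + 47.024*I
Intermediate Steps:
K = -57014/131 (K = -433 - (-141 - 150)/(-28 - 103) = -433 - (-291)/(-131) = -433 - (-291)*(-1)/131 = -433 - 1*291/131 = -433 - 291/131 = -57014/131 ≈ -435.22)
r(b) = √(-57014/131 + b)
(2240735 + r(-1776)) + (L(-629) + 74661) = (2240735 + √(-7468834 + 17161*(-1776))/131) + (-629 + 74661) = (2240735 + √(-7468834 - 30477936)/131) + 74032 = (2240735 + √(-37946770)/131) + 74032 = (2240735 + (I*√37946770)/131) + 74032 = (2240735 + I*√37946770/131) + 74032 = 2314767 + I*√37946770/131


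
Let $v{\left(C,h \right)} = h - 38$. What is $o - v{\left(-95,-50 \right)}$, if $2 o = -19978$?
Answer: $-9901$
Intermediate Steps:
$v{\left(C,h \right)} = -38 + h$
$o = -9989$ ($o = \frac{1}{2} \left(-19978\right) = -9989$)
$o - v{\left(-95,-50 \right)} = -9989 - \left(-38 - 50\right) = -9989 - -88 = -9989 + 88 = -9901$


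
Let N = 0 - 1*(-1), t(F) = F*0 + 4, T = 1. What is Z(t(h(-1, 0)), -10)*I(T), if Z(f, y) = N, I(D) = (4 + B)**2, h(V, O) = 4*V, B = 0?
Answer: 16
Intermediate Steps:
t(F) = 4 (t(F) = 0 + 4 = 4)
N = 1 (N = 0 + 1 = 1)
I(D) = 16 (I(D) = (4 + 0)**2 = 4**2 = 16)
Z(f, y) = 1
Z(t(h(-1, 0)), -10)*I(T) = 1*16 = 16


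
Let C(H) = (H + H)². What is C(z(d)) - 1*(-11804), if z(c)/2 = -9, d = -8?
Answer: 13100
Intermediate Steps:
z(c) = -18 (z(c) = 2*(-9) = -18)
C(H) = 4*H² (C(H) = (2*H)² = 4*H²)
C(z(d)) - 1*(-11804) = 4*(-18)² - 1*(-11804) = 4*324 + 11804 = 1296 + 11804 = 13100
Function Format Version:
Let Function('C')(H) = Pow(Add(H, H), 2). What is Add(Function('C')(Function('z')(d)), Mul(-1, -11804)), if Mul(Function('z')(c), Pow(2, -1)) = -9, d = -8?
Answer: 13100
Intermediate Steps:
Function('z')(c) = -18 (Function('z')(c) = Mul(2, -9) = -18)
Function('C')(H) = Mul(4, Pow(H, 2)) (Function('C')(H) = Pow(Mul(2, H), 2) = Mul(4, Pow(H, 2)))
Add(Function('C')(Function('z')(d)), Mul(-1, -11804)) = Add(Mul(4, Pow(-18, 2)), Mul(-1, -11804)) = Add(Mul(4, 324), 11804) = Add(1296, 11804) = 13100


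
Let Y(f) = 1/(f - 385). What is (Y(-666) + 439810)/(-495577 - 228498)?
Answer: -462240309/761002825 ≈ -0.60741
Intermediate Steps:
Y(f) = 1/(-385 + f)
(Y(-666) + 439810)/(-495577 - 228498) = (1/(-385 - 666) + 439810)/(-495577 - 228498) = (1/(-1051) + 439810)/(-724075) = (-1/1051 + 439810)*(-1/724075) = (462240309/1051)*(-1/724075) = -462240309/761002825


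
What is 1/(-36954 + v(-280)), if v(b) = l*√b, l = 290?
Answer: -18477/694573058 - 145*I*√70/347286529 ≈ -2.6602e-5 - 3.4932e-6*I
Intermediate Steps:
v(b) = 290*√b
1/(-36954 + v(-280)) = 1/(-36954 + 290*√(-280)) = 1/(-36954 + 290*(2*I*√70)) = 1/(-36954 + 580*I*√70)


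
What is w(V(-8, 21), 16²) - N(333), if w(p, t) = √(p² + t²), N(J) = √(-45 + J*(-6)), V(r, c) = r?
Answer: 40*√41 - 3*I*√227 ≈ 256.13 - 45.2*I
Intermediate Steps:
N(J) = √(-45 - 6*J)
w(V(-8, 21), 16²) - N(333) = √((-8)² + (16²)²) - √(-45 - 6*333) = √(64 + 256²) - √(-45 - 1998) = √(64 + 65536) - √(-2043) = √65600 - 3*I*√227 = 40*√41 - 3*I*√227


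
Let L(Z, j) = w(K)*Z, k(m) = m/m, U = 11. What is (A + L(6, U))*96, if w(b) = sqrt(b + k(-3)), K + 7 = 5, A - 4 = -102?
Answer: -9408 + 576*I ≈ -9408.0 + 576.0*I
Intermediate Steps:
A = -98 (A = 4 - 102 = -98)
K = -2 (K = -7 + 5 = -2)
k(m) = 1
w(b) = sqrt(1 + b) (w(b) = sqrt(b + 1) = sqrt(1 + b))
L(Z, j) = I*Z (L(Z, j) = sqrt(1 - 2)*Z = sqrt(-1)*Z = I*Z)
(A + L(6, U))*96 = (-98 + I*6)*96 = (-98 + 6*I)*96 = -9408 + 576*I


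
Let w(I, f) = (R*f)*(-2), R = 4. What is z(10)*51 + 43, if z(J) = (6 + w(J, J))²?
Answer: 279319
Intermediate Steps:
w(I, f) = -8*f (w(I, f) = (4*f)*(-2) = -8*f)
z(J) = (6 - 8*J)²
z(10)*51 + 43 = (4*(-3 + 4*10)²)*51 + 43 = (4*(-3 + 40)²)*51 + 43 = (4*37²)*51 + 43 = (4*1369)*51 + 43 = 5476*51 + 43 = 279276 + 43 = 279319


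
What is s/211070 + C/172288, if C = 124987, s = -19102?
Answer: 11544980357/18182414080 ≈ 0.63495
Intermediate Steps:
s/211070 + C/172288 = -19102/211070 + 124987/172288 = -19102*1/211070 + 124987*(1/172288) = -9551/105535 + 124987/172288 = 11544980357/18182414080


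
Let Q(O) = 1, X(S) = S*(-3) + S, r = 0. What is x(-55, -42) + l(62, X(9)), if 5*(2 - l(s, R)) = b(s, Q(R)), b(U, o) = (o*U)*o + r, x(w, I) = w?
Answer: -327/5 ≈ -65.400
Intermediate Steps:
X(S) = -2*S (X(S) = -3*S + S = -2*S)
b(U, o) = U*o² (b(U, o) = (o*U)*o + 0 = (U*o)*o + 0 = U*o² + 0 = U*o²)
l(s, R) = 2 - s/5 (l(s, R) = 2 - s*1²/5 = 2 - s/5)
x(-55, -42) + l(62, X(9)) = -55 + (2 - ⅕*62) = -55 + (2 - 62/5) = -55 - 52/5 = -327/5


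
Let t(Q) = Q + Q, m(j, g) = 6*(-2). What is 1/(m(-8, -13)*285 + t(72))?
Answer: -1/3276 ≈ -0.00030525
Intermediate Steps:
m(j, g) = -12
t(Q) = 2*Q
1/(m(-8, -13)*285 + t(72)) = 1/(-12*285 + 2*72) = 1/(-3420 + 144) = 1/(-3276) = -1/3276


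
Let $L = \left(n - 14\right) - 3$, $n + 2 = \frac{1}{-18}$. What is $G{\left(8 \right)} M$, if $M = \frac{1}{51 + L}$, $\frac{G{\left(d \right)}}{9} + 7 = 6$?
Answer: $- \frac{162}{575} \approx -0.28174$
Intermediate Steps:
$G{\left(d \right)} = -9$ ($G{\left(d \right)} = -63 + 9 \cdot 6 = -63 + 54 = -9$)
$n = - \frac{37}{18}$ ($n = -2 + \frac{1}{-18} = -2 - \frac{1}{18} = - \frac{37}{18} \approx -2.0556$)
$L = - \frac{343}{18}$ ($L = \left(- \frac{37}{18} - 14\right) - 3 = - \frac{289}{18} - 3 = - \frac{343}{18} \approx -19.056$)
$M = \frac{18}{575}$ ($M = \frac{1}{51 - \frac{343}{18}} = \frac{1}{\frac{575}{18}} = \frac{18}{575} \approx 0.031304$)
$G{\left(8 \right)} M = \left(-9\right) \frac{18}{575} = - \frac{162}{575}$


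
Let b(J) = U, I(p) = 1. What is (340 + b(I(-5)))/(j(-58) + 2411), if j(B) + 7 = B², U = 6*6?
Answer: 47/721 ≈ 0.065187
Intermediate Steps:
U = 36
b(J) = 36
j(B) = -7 + B²
(340 + b(I(-5)))/(j(-58) + 2411) = (340 + 36)/((-7 + (-58)²) + 2411) = 376/((-7 + 3364) + 2411) = 376/(3357 + 2411) = 376/5768 = 376*(1/5768) = 47/721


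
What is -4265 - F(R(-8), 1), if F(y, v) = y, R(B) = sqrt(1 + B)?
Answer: -4265 - I*sqrt(7) ≈ -4265.0 - 2.6458*I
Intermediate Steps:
-4265 - F(R(-8), 1) = -4265 - sqrt(1 - 8) = -4265 - sqrt(-7) = -4265 - I*sqrt(7)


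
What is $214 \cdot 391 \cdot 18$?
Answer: $1506132$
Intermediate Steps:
$214 \cdot 391 \cdot 18 = 214 \cdot 7038 = 1506132$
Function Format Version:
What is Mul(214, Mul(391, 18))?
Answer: 1506132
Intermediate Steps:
Mul(214, Mul(391, 18)) = Mul(214, 7038) = 1506132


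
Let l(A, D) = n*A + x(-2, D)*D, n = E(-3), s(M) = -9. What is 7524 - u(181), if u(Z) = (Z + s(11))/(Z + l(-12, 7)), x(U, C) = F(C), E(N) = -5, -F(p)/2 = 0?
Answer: 1813112/241 ≈ 7523.3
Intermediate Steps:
F(p) = 0 (F(p) = -2*0 = 0)
x(U, C) = 0
n = -5
l(A, D) = -5*A (l(A, D) = -5*A + 0*D = -5*A + 0 = -5*A)
u(Z) = (-9 + Z)/(60 + Z) (u(Z) = (Z - 9)/(Z - 5*(-12)) = (-9 + Z)/(Z + 60) = (-9 + Z)/(60 + Z))
7524 - u(181) = 7524 - (-9 + 181)/(60 + 181) = 7524 - 172/241 = 1813112/241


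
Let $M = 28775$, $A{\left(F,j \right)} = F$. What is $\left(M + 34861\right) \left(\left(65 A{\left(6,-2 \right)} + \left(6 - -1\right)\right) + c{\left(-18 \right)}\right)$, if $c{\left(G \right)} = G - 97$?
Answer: $17945352$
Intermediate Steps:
$c{\left(G \right)} = -97 + G$
$\left(M + 34861\right) \left(\left(65 A{\left(6,-2 \right)} + \left(6 - -1\right)\right) + c{\left(-18 \right)}\right) = \left(28775 + 34861\right) \left(\left(65 \cdot 6 + \left(6 - -1\right)\right) - 115\right) = 63636 \left(\left(390 + \left(6 + 1\right)\right) - 115\right) = 63636 \left(\left(390 + 7\right) - 115\right) = 63636 \left(397 - 115\right) = 63636 \cdot 282 = 17945352$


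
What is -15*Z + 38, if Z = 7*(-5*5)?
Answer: 2663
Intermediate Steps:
Z = -175 (Z = 7*(-25) = -175)
-15*Z + 38 = -15*(-175) + 38 = 2625 + 38 = 2663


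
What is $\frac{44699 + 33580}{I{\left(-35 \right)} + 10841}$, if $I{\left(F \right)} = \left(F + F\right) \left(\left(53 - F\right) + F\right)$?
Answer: $\frac{26093}{2377} \approx 10.977$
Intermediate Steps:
$I{\left(F \right)} = 106 F$ ($I{\left(F \right)} = 2 F 53 = 106 F$)
$\frac{44699 + 33580}{I{\left(-35 \right)} + 10841} = \frac{44699 + 33580}{106 \left(-35\right) + 10841} = \frac{78279}{-3710 + 10841} = \frac{78279}{7131} = 78279 \cdot \frac{1}{7131} = \frac{26093}{2377}$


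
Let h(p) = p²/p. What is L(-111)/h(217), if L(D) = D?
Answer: -111/217 ≈ -0.51152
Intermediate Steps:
h(p) = p
L(-111)/h(217) = -111/217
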